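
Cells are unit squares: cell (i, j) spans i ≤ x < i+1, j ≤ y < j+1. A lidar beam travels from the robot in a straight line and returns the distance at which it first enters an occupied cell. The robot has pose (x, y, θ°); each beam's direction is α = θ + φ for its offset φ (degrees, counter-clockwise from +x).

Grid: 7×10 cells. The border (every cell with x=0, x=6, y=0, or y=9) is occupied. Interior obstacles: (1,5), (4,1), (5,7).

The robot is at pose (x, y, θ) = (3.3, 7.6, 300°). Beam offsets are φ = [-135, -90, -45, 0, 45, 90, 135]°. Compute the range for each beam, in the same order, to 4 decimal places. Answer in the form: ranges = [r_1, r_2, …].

beam 1: φ=-135°, α=165°
  cosα=-0.9659 sinα=0.2588 | (3,7) | tMaxX 0.3106 tMaxY 1.5455 | tΔX 1.0353 tΔY 3.8637
    t=0.3106 [x] (2,7)
    t=1.3459 [x] (1,7)
    t=1.5455 [y] (1,8)
    t=2.3811 [x] (0,8) — stop
  → r_1 = 2.3811
beam 2: φ=-90°, α=210°
  cosα=-0.8660 sinα=-0.5000 | (3,7) | tMaxX 0.3464 tMaxY 1.2000 | tΔX 1.1547 tΔY 2.0000
    t=0.3464 [x] (2,7)
    t=1.2000 [y] (2,6)
    t=1.5011 [x] (1,6)
    t=2.6558 [x] (0,6) — stop
  → r_2 = 2.6558
beam 3: φ=-45°, α=255°
  cosα=-0.2588 sinα=-0.9659 | (3,7) | tMaxX 1.1591 tMaxY 0.6212 | tΔX 3.8637 tΔY 1.0353
    t=0.6212 [y] (3,6)
    t=1.1591 [x] (2,6)
    t=1.6564 [y] (2,5)
    t=2.6917 [y] (2,4)
    t=3.7270 [y] (2,3)
    t=4.7623 [y] (2,2)
    t=5.0228 [x] (1,2)
    t=5.7975 [y] (1,1)
    t=6.8328 [y] (1,0) — stop
  → r_3 = 6.8328
beam 4: φ=0°, α=300°
  cosα=0.5000 sinα=-0.8660 | (3,7) | tMaxX 1.4000 tMaxY 0.6928 | tΔX 2.0000 tΔY 1.1547
    t=0.6928 [y] (3,6)
    t=1.4000 [x] (4,6)
    t=1.8475 [y] (4,5)
    t=3.0022 [y] (4,4)
    t=3.4000 [x] (5,4)
    t=4.1569 [y] (5,3)
    t=5.3116 [y] (5,2)
    t=5.4000 [x] (6,2) — stop
  → r_4 = 5.4000
beam 5: φ=45°, α=345°
  cosα=0.9659 sinα=-0.2588 | (3,7) | tMaxX 0.7247 tMaxY 2.3182 | tΔX 1.0353 tΔY 3.8637
    t=0.7247 [x] (4,7)
    t=1.7600 [x] (5,7) — stop
  → r_5 = 1.7600
beam 6: φ=90°, α=30°
  cosα=0.8660 sinα=0.5000 | (3,7) | tMaxX 0.8083 tMaxY 0.8000 | tΔX 1.1547 tΔY 2.0000
    t=0.8000 [y] (3,8)
    t=0.8083 [x] (4,8)
    t=1.9630 [x] (5,8)
    t=2.8000 [y] (5,9) — stop
  → r_6 = 2.8000
beam 7: φ=135°, α=75°
  cosα=0.2588 sinα=0.9659 | (3,7) | tMaxX 2.7046 tMaxY 0.4141 | tΔX 3.8637 tΔY 1.0353
    t=0.4141 [y] (3,8)
    t=1.4494 [y] (3,9) — stop
  → r_7 = 1.4494

ranges = [2.3811, 2.6558, 6.8328, 5.4000, 1.7600, 2.8000, 1.4494]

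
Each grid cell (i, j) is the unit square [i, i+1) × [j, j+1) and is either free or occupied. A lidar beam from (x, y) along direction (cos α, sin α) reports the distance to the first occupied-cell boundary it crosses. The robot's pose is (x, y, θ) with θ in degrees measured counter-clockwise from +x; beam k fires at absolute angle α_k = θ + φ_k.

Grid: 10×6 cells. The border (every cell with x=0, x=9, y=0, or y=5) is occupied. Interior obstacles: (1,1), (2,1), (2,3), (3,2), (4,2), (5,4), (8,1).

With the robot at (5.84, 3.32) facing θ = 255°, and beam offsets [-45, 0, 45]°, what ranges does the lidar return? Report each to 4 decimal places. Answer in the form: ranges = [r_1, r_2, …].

beam 1: φ=-45°, α=210°
  dir = (cos 210°, sin 210°) = (-0.8660, -0.5000); from cell (5,3)
  next x-line at t=0.9699, next y-line at t=0.6400; Δt_x=1.1547, Δt_y=2.0000
    y: enter (5,2) at t=0.6400
    x: enter (4,2) at t=0.9699 ← occupied
  → r_1 = 0.9699
beam 2: φ=0°, α=255°
  dir = (cos 255°, sin 255°) = (-0.2588, -0.9659); from cell (5,3)
  next x-line at t=3.2455, next y-line at t=0.3313; Δt_x=3.8637, Δt_y=1.0353
    y: enter (5,2) at t=0.3313
    y: enter (5,1) at t=1.3666
    y: enter (5,0) at t=2.4018 ← occupied
  → r_2 = 2.4018
beam 3: φ=45°, α=300°
  dir = (cos 300°, sin 300°) = (0.5000, -0.8660); from cell (5,3)
  next x-line at t=0.3200, next y-line at t=0.3695; Δt_x=2.0000, Δt_y=1.1547
    x: enter (6,3) at t=0.3200
    y: enter (6,2) at t=0.3695
    y: enter (6,1) at t=1.5242
    x: enter (7,1) at t=2.3200
    y: enter (7,0) at t=2.6789 ← occupied
  → r_3 = 2.6789

ranges = [0.9699, 2.4018, 2.6789]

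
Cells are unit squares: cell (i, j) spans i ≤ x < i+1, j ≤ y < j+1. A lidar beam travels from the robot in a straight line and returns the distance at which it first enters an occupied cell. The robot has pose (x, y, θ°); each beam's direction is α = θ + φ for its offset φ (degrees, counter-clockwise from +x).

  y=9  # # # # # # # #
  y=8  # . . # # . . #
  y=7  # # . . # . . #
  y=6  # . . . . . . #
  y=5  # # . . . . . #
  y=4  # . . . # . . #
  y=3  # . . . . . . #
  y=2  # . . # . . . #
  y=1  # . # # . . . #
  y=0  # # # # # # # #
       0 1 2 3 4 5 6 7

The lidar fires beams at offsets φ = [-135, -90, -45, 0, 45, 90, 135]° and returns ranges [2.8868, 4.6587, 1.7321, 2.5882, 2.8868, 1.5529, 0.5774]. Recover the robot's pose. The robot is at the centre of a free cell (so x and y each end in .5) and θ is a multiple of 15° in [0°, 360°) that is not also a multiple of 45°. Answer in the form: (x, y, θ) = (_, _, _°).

(x, y, θ) = (3.5, 4.5, 195°)

Candidates: 39 free-cell centres × 16 headings = 624 poses. Raycast each; keep the one whose scan matches to 4 dp.
  (2.5, 8.5, 105°): beam 1 = 0.5774 ≠ 2.8868 ✗
  (5.5, 6.5, 105°): beam 1 = 1.7321 ≠ 2.8868 ✗
  (3.5, 4.5, 30°): beam 1 = 1.5529 ≠ 2.8868 ✗
  (3.5, 4.5, 285°): beam 1 = 1.7321 ≠ 2.8868 ✗
  …
  (3.5, 4.5, 195°): r_1=2.8868, r_2=4.6587, r_3=1.7321, r_4=2.5882, r_5=2.8868, r_6=1.5529, r_7=0.5774 — all match ✓
Unique over the lattice → pose = (3.5, 4.5, 195°).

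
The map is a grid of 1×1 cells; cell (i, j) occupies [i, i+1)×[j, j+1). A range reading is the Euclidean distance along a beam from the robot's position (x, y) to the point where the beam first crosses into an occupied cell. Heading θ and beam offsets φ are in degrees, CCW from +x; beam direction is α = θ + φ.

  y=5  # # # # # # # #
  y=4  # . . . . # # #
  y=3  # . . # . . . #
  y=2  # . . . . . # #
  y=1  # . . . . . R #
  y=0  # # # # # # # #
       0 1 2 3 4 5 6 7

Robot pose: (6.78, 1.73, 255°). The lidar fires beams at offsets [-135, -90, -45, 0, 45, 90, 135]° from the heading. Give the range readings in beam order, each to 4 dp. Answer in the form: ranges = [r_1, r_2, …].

ranges = [0.3118, 5.9839, 1.4600, 0.7558, 0.4400, 0.2278, 0.2540]

beam 1: φ=-135°, α=120°
  d=(-0.5000,0.8660)  start (6,1)  tX=1.5600 tY=0.3118  stride 1/|dx|=2.0000 1/|dy|=1.1547
    cross y-line → (6,2), t=0.3118 (wall)
  → r_1 = 0.3118
beam 2: φ=-90°, α=165°
  d=(-0.9659,0.2588)  start (6,1)  tX=0.8075 tY=1.0432  stride 1/|dx|=1.0353 1/|dy|=3.8637
    cross x-line → (5,1), t=0.8075
    cross y-line → (5,2), t=1.0432
    cross x-line → (4,2), t=1.8428
    cross x-line → (3,2), t=2.8781
    cross x-line → (2,2), t=3.9133
    cross y-line → (2,3), t=4.9069
    cross x-line → (1,3), t=4.9486
    cross x-line → (0,3), t=5.9839 (wall)
  → r_2 = 5.9839
beam 3: φ=-45°, α=210°
  d=(-0.8660,-0.5000)  start (6,1)  tX=0.9007 tY=1.4600  stride 1/|dx|=1.1547 1/|dy|=2.0000
    cross x-line → (5,1), t=0.9007
    cross y-line → (5,0), t=1.4600 (wall)
  → r_3 = 1.4600
beam 4: φ=0°, α=255°
  d=(-0.2588,-0.9659)  start (6,1)  tX=3.0137 tY=0.7558  stride 1/|dx|=3.8637 1/|dy|=1.0353
    cross y-line → (6,0), t=0.7558 (wall)
  → r_4 = 0.7558
beam 5: φ=45°, α=300°
  d=(0.5000,-0.8660)  start (6,1)  tX=0.4400 tY=0.8429  stride 1/|dx|=2.0000 1/|dy|=1.1547
    cross x-line → (7,1), t=0.4400 (wall)
  → r_5 = 0.4400
beam 6: φ=90°, α=345°
  d=(0.9659,-0.2588)  start (6,1)  tX=0.2278 tY=2.8205  stride 1/|dx|=1.0353 1/|dy|=3.8637
    cross x-line → (7,1), t=0.2278 (wall)
  → r_6 = 0.2278
beam 7: φ=135°, α=30°
  d=(0.8660,0.5000)  start (6,1)  tX=0.2540 tY=0.5400  stride 1/|dx|=1.1547 1/|dy|=2.0000
    cross x-line → (7,1), t=0.2540 (wall)
  → r_7 = 0.2540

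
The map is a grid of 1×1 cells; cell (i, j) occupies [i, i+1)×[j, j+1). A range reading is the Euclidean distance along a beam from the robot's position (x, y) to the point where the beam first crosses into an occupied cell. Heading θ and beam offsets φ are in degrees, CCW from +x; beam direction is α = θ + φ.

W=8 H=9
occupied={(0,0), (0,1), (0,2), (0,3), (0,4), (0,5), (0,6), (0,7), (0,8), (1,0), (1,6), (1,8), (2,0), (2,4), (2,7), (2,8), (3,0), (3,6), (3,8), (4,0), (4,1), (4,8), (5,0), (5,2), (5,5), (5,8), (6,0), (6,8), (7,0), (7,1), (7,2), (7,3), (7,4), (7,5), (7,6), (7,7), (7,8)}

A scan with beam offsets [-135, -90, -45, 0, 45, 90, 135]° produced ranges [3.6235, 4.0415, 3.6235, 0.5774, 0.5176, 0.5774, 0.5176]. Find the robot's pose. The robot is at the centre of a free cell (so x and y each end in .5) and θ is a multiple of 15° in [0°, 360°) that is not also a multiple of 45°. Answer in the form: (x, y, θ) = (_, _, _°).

(x, y, θ) = (4.5, 2.5, 240°)

Enumerate (i+0.5, j+0.5, θ) over the 35 free cells and 16 admissible headings. For each, cast all 7 beams and compare to the given ranges.
  (6.5, 4.5, 15°): beam 1 = 1.7321 ≠ 3.6235 ✗
  (3.5, 4.5, 120°): beam 2 = 1.7321 ≠ 4.0415 ✗
  (6.5, 5.5, 30°): beam 1 = 2.5882 ≠ 3.6235 ✗
  …
  (4.5, 2.5, 240°): r_1=3.6235, r_2=4.0415, r_3=3.6235, r_4=0.5774, r_5=0.5176, r_6=0.5774, r_7=0.5176 — all match ✓
Only this pose fits every beam.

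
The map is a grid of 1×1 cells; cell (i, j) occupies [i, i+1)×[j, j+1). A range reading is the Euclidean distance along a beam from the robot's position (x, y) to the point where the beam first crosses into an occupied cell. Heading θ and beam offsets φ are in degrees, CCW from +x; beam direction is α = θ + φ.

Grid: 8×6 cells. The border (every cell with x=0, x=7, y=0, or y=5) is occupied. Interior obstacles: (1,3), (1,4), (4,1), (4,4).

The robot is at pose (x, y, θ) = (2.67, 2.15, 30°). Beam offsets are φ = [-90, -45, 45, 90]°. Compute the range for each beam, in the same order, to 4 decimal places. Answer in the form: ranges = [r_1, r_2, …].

beam 1: φ=-90°, α=300°
  direction (0.5000, -0.8660); cell (2,2); t to first gridline: x 0.6600, y 0.1732 (then +2.0000 / +1.1547)
    (2,1) via y @ 0.1732
    (3,1) via x @ 0.6600
    (3,0) via y @ 1.3279  # hit
  → r_1 = 1.3279
beam 2: φ=-45°, α=345°
  direction (0.9659, -0.2588); cell (2,2); t to first gridline: x 0.3416, y 0.5796 (then +1.0353 / +3.8637)
    (3,2) via x @ 0.3416
    (3,1) via y @ 0.5796
    (4,1) via x @ 1.3769  # hit
  → r_2 = 1.3769
beam 3: φ=45°, α=75°
  direction (0.2588, 0.9659); cell (2,2); t to first gridline: x 1.2750, y 0.8800 (then +3.8637 / +1.0353)
    (2,3) via y @ 0.8800
    (3,3) via x @ 1.2750
    (3,4) via y @ 1.9153
    (3,5) via y @ 2.9505  # hit
  → r_3 = 2.9505
beam 4: φ=90°, α=120°
  direction (-0.5000, 0.8660); cell (2,2); t to first gridline: x 1.3400, y 0.9815 (then +2.0000 / +1.1547)
    (2,3) via y @ 0.9815
    (1,3) via x @ 1.3400  # hit
  → r_4 = 1.3400

ranges = [1.3279, 1.3769, 2.9505, 1.3400]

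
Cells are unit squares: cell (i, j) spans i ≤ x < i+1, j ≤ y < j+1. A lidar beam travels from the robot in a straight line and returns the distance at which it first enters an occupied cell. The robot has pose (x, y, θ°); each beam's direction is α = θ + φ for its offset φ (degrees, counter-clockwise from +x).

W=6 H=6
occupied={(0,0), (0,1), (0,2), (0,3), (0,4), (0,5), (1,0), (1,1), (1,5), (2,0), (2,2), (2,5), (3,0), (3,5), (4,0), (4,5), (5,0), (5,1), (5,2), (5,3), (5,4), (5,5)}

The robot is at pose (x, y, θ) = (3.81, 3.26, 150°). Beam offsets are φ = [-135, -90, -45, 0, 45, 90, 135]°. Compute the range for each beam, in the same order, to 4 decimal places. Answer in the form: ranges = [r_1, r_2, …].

ranges = [1.2320, 2.0092, 1.8014, 3.2447, 1.0046, 2.6096, 2.3397]

beam 1: φ=-135°, α=15°
  cosα=0.9659 sinα=0.2588 | (3,3) | tMaxX 0.1967 tMaxY 2.8591 | tΔX 1.0353 tΔY 3.8637
    t=0.1967 [x] (4,3)
    t=1.2320 [x] (5,3) — stop
  → r_1 = 1.2320
beam 2: φ=-90°, α=60°
  cosα=0.5000 sinα=0.8660 | (3,3) | tMaxX 0.3800 tMaxY 0.8545 | tΔX 2.0000 tΔY 1.1547
    t=0.3800 [x] (4,3)
    t=0.8545 [y] (4,4)
    t=2.0092 [y] (4,5) — stop
  → r_2 = 2.0092
beam 3: φ=-45°, α=105°
  cosα=-0.2588 sinα=0.9659 | (3,3) | tMaxX 3.1296 tMaxY 0.7661 | tΔX 3.8637 tΔY 1.0353
    t=0.7661 [y] (3,4)
    t=1.8014 [y] (3,5) — stop
  → r_3 = 1.8014
beam 4: φ=0°, α=150°
  cosα=-0.8660 sinα=0.5000 | (3,3) | tMaxX 0.9353 tMaxY 1.4800 | tΔX 1.1547 tΔY 2.0000
    t=0.9353 [x] (2,3)
    t=1.4800 [y] (2,4)
    t=2.0900 [x] (1,4)
    t=3.2447 [x] (0,4) — stop
  → r_4 = 3.2447
beam 5: φ=45°, α=195°
  cosα=-0.9659 sinα=-0.2588 | (3,3) | tMaxX 0.8386 tMaxY 1.0046 | tΔX 1.0353 tΔY 3.8637
    t=0.8386 [x] (2,3)
    t=1.0046 [y] (2,2) — stop
  → r_5 = 1.0046
beam 6: φ=90°, α=240°
  cosα=-0.5000 sinα=-0.8660 | (3,3) | tMaxX 1.6200 tMaxY 0.3002 | tΔX 2.0000 tΔY 1.1547
    t=0.3002 [y] (3,2)
    t=1.4549 [y] (3,1)
    t=1.6200 [x] (2,1)
    t=2.6096 [y] (2,0) — stop
  → r_6 = 2.6096
beam 7: φ=135°, α=285°
  cosα=0.2588 sinα=-0.9659 | (3,3) | tMaxX 0.7341 tMaxY 0.2692 | tΔX 3.8637 tΔY 1.0353
    t=0.2692 [y] (3,2)
    t=0.7341 [x] (4,2)
    t=1.3044 [y] (4,1)
    t=2.3397 [y] (4,0) — stop
  → r_7 = 2.3397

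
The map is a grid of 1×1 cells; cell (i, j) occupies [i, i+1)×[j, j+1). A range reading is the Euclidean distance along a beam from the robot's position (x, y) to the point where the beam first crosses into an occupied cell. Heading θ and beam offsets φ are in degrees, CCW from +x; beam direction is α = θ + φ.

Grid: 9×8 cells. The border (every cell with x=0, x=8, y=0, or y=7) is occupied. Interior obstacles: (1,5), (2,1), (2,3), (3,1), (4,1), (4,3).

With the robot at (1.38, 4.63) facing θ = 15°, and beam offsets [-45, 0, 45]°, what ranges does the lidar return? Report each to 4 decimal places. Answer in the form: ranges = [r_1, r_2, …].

ranges = [1.2600, 6.8535, 0.4272]

beam 1: φ=-45°, α=330°
  dir = (cos 330°, sin 330°) = (0.8660, -0.5000); from cell (1,4)
  next x-line at t=0.7159, next y-line at t=1.2600; Δt_x=1.1547, Δt_y=2.0000
    x: enter (2,4) at t=0.7159
    y: enter (2,3) at t=1.2600 ← occupied
  → r_1 = 1.2600
beam 2: φ=0°, α=15°
  dir = (cos 15°, sin 15°) = (0.9659, 0.2588); from cell (1,4)
  next x-line at t=0.6419, next y-line at t=1.4296; Δt_x=1.0353, Δt_y=3.8637
    x: enter (2,4) at t=0.6419
    y: enter (2,5) at t=1.4296
    x: enter (3,5) at t=1.6771
    x: enter (4,5) at t=2.7124
    x: enter (5,5) at t=3.7477
    x: enter (6,5) at t=4.7830
    y: enter (6,6) at t=5.2933
    x: enter (7,6) at t=5.8183
    x: enter (8,6) at t=6.8535 ← occupied
  → r_2 = 6.8535
beam 3: φ=45°, α=60°
  dir = (cos 60°, sin 60°) = (0.5000, 0.8660); from cell (1,4)
  next x-line at t=1.2400, next y-line at t=0.4272; Δt_x=2.0000, Δt_y=1.1547
    y: enter (1,5) at t=0.4272 ← occupied
  → r_3 = 0.4272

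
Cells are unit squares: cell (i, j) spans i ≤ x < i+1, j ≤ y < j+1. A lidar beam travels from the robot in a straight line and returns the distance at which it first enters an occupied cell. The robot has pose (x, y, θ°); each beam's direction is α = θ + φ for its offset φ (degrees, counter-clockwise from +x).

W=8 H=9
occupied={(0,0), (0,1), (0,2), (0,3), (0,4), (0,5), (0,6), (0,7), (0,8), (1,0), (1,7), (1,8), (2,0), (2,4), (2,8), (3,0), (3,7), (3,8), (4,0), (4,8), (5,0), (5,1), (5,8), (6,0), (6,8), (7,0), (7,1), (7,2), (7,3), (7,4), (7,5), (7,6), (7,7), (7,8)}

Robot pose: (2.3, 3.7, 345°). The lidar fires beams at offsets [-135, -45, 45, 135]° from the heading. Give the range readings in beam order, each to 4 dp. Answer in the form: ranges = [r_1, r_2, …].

ranges = [1.5011, 3.1177, 0.6000, 0.3464]

beam 1: φ=-135°, α=210°
  dir = (cos 210°, sin 210°) = (-0.8660, -0.5000); from cell (2,3)
  next x-line at t=0.3464, next y-line at t=1.4000; Δt_x=1.1547, Δt_y=2.0000
    x: enter (1,3) at t=0.3464
    y: enter (1,2) at t=1.4000
    x: enter (0,2) at t=1.5011 ← occupied
  → r_1 = 1.5011
beam 2: φ=-45°, α=300°
  dir = (cos 300°, sin 300°) = (0.5000, -0.8660); from cell (2,3)
  next x-line at t=1.4000, next y-line at t=0.8083; Δt_x=2.0000, Δt_y=1.1547
    y: enter (2,2) at t=0.8083
    x: enter (3,2) at t=1.4000
    y: enter (3,1) at t=1.9630
    y: enter (3,0) at t=3.1177 ← occupied
  → r_2 = 3.1177
beam 3: φ=45°, α=30°
  dir = (cos 30°, sin 30°) = (0.8660, 0.5000); from cell (2,3)
  next x-line at t=0.8083, next y-line at t=0.6000; Δt_x=1.1547, Δt_y=2.0000
    y: enter (2,4) at t=0.6000 ← occupied
  → r_3 = 0.6000
beam 4: φ=135°, α=120°
  dir = (cos 120°, sin 120°) = (-0.5000, 0.8660); from cell (2,3)
  next x-line at t=0.6000, next y-line at t=0.3464; Δt_x=2.0000, Δt_y=1.1547
    y: enter (2,4) at t=0.3464 ← occupied
  → r_4 = 0.3464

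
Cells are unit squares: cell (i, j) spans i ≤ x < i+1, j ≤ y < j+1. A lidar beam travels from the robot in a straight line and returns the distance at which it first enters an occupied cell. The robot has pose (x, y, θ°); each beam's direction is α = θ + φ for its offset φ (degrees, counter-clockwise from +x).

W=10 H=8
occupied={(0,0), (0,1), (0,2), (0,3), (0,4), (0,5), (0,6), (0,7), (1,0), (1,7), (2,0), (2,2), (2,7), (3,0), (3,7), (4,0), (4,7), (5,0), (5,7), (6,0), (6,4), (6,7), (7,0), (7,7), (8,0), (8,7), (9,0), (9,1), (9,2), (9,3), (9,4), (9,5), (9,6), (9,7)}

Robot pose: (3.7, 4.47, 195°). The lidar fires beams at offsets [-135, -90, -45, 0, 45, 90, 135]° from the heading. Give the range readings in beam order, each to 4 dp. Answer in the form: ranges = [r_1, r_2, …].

ranges = [2.9214, 2.6192, 3.1177, 2.7952, 1.6974, 3.5924, 6.1199]

beam 1: φ=-135°, α=60°
  d=(0.5000,0.8660)  start (3,4)  tX=0.6000 tY=0.6120  stride 1/|dx|=2.0000 1/|dy|=1.1547
    cross x-line → (4,4), t=0.6000
    cross y-line → (4,5), t=0.6120
    cross y-line → (4,6), t=1.7667
    cross x-line → (5,6), t=2.6000
    cross y-line → (5,7), t=2.9214 (wall)
  → r_1 = 2.9214
beam 2: φ=-90°, α=105°
  d=(-0.2588,0.9659)  start (3,4)  tX=2.7046 tY=0.5487  stride 1/|dx|=3.8637 1/|dy|=1.0353
    cross y-line → (3,5), t=0.5487
    cross y-line → (3,6), t=1.5840
    cross y-line → (3,7), t=2.6192 (wall)
  → r_2 = 2.6192
beam 3: φ=-45°, α=150°
  d=(-0.8660,0.5000)  start (3,4)  tX=0.8083 tY=1.0600  stride 1/|dx|=1.1547 1/|dy|=2.0000
    cross x-line → (2,4), t=0.8083
    cross y-line → (2,5), t=1.0600
    cross x-line → (1,5), t=1.9630
    cross y-line → (1,6), t=3.0600
    cross x-line → (0,6), t=3.1177 (wall)
  → r_3 = 3.1177
beam 4: φ=0°, α=195°
  d=(-0.9659,-0.2588)  start (3,4)  tX=0.7247 tY=1.8159  stride 1/|dx|=1.0353 1/|dy|=3.8637
    cross x-line → (2,4), t=0.7247
    cross x-line → (1,4), t=1.7600
    cross y-line → (1,3), t=1.8159
    cross x-line → (0,3), t=2.7952 (wall)
  → r_4 = 2.7952
beam 5: φ=45°, α=240°
  d=(-0.5000,-0.8660)  start (3,4)  tX=1.4000 tY=0.5427  stride 1/|dx|=2.0000 1/|dy|=1.1547
    cross y-line → (3,3), t=0.5427
    cross x-line → (2,3), t=1.4000
    cross y-line → (2,2), t=1.6974 (wall)
  → r_5 = 1.6974
beam 6: φ=90°, α=285°
  d=(0.2588,-0.9659)  start (3,4)  tX=1.1591 tY=0.4866  stride 1/|dx|=3.8637 1/|dy|=1.0353
    cross y-line → (3,3), t=0.4866
    cross x-line → (4,3), t=1.1591
    cross y-line → (4,2), t=1.5219
    cross y-line → (4,1), t=2.5571
    cross y-line → (4,0), t=3.5924 (wall)
  → r_6 = 3.5924
beam 7: φ=135°, α=330°
  d=(0.8660,-0.5000)  start (3,4)  tX=0.3464 tY=0.9400  stride 1/|dx|=1.1547 1/|dy|=2.0000
    cross x-line → (4,4), t=0.3464
    cross y-line → (4,3), t=0.9400
    cross x-line → (5,3), t=1.5011
    cross x-line → (6,3), t=2.6558
    cross y-line → (6,2), t=2.9400
    cross x-line → (7,2), t=3.8105
    cross y-line → (7,1), t=4.9400
    cross x-line → (8,1), t=4.9652
    cross x-line → (9,1), t=6.1199 (wall)
  → r_7 = 6.1199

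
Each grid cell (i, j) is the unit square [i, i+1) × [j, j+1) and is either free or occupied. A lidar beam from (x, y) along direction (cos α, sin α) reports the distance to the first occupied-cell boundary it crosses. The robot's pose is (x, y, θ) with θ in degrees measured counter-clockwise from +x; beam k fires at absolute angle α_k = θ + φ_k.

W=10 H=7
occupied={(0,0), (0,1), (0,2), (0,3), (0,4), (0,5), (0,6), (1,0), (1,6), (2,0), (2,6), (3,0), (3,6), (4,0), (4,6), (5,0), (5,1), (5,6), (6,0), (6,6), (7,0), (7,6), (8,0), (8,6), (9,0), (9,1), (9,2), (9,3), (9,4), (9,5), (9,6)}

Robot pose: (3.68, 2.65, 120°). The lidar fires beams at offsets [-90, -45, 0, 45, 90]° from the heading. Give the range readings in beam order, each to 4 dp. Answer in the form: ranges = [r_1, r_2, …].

beam 1: φ=-90°, α=30°
  cosα=0.8660 sinα=0.5000 | (3,2) | tMaxX 0.3695 tMaxY 0.7000 | tΔX 1.1547 tΔY 2.0000
    t=0.3695 [x] (4,2)
    t=0.7000 [y] (4,3)
    t=1.5242 [x] (5,3)
    t=2.6789 [x] (6,3)
    t=2.7000 [y] (6,4)
    t=3.8336 [x] (7,4)
    t=4.7000 [y] (7,5)
    t=4.9883 [x] (8,5)
    t=6.1430 [x] (9,5) — stop
  → r_1 = 6.1430
beam 2: φ=-45°, α=75°
  cosα=0.2588 sinα=0.9659 | (3,2) | tMaxX 1.2364 tMaxY 0.3623 | tΔX 3.8637 tΔY 1.0353
    t=0.3623 [y] (3,3)
    t=1.2364 [x] (4,3)
    t=1.3976 [y] (4,4)
    t=2.4329 [y] (4,5)
    t=3.4682 [y] (4,6) — stop
  → r_2 = 3.4682
beam 3: φ=0°, α=120°
  cosα=-0.5000 sinα=0.8660 | (3,2) | tMaxX 1.3600 tMaxY 0.4041 | tΔX 2.0000 tΔY 1.1547
    t=0.4041 [y] (3,3)
    t=1.3600 [x] (2,3)
    t=1.5588 [y] (2,4)
    t=2.7135 [y] (2,5)
    t=3.3600 [x] (1,5)
    t=3.8682 [y] (1,6) — stop
  → r_3 = 3.8682
beam 4: φ=45°, α=165°
  cosα=-0.9659 sinα=0.2588 | (3,2) | tMaxX 0.7040 tMaxY 1.3523 | tΔX 1.0353 tΔY 3.8637
    t=0.7040 [x] (2,2)
    t=1.3523 [y] (2,3)
    t=1.7393 [x] (1,3)
    t=2.7745 [x] (0,3) — stop
  → r_4 = 2.7745
beam 5: φ=90°, α=210°
  cosα=-0.8660 sinα=-0.5000 | (3,2) | tMaxX 0.7852 tMaxY 1.3000 | tΔX 1.1547 tΔY 2.0000
    t=0.7852 [x] (2,2)
    t=1.3000 [y] (2,1)
    t=1.9399 [x] (1,1)
    t=3.0946 [x] (0,1) — stop
  → r_5 = 3.0946

ranges = [6.1430, 3.4682, 3.8682, 2.7745, 3.0946]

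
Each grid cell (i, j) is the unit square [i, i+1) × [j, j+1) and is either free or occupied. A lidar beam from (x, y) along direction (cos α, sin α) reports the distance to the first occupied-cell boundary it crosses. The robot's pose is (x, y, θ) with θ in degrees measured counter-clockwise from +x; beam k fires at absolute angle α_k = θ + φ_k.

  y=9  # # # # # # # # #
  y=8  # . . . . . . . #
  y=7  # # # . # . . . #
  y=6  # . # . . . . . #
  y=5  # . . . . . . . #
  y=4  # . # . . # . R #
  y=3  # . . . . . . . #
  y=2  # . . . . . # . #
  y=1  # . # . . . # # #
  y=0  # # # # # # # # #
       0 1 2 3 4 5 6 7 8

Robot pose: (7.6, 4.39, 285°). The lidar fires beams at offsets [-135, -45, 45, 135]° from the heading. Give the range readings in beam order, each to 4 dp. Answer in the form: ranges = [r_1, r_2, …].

beam 1: φ=-135°, α=150°
  cosα=-0.8660 sinα=0.5000 | (7,4) | tMaxX 0.6928 tMaxY 1.2200 | tΔX 1.1547 tΔY 2.0000
    t=0.6928 [x] (6,4)
    t=1.2200 [y] (6,5)
    t=1.8475 [x] (5,5)
    t=3.0022 [x] (4,5)
    t=3.2200 [y] (4,6)
    t=4.1569 [x] (3,6)
    t=5.2200 [y] (3,7)
    t=5.3116 [x] (2,7) — stop
  → r_1 = 5.3116
beam 2: φ=-45°, α=240°
  cosα=-0.5000 sinα=-0.8660 | (7,4) | tMaxX 1.2000 tMaxY 0.4503 | tΔX 2.0000 tΔY 1.1547
    t=0.4503 [y] (7,3)
    t=1.2000 [x] (6,3)
    t=1.6050 [y] (6,2) — stop
  → r_2 = 1.6050
beam 3: φ=45°, α=330°
  cosα=0.8660 sinα=-0.5000 | (7,4) | tMaxX 0.4619 tMaxY 0.7800 | tΔX 1.1547 tΔY 2.0000
    t=0.4619 [x] (8,4) — stop
  → r_3 = 0.4619
beam 4: φ=135°, α=60°
  cosα=0.5000 sinα=0.8660 | (7,4) | tMaxX 0.8000 tMaxY 0.7044 | tΔX 2.0000 tΔY 1.1547
    t=0.7044 [y] (7,5)
    t=0.8000 [x] (8,5) — stop
  → r_4 = 0.8000

ranges = [5.3116, 1.6050, 0.4619, 0.8000]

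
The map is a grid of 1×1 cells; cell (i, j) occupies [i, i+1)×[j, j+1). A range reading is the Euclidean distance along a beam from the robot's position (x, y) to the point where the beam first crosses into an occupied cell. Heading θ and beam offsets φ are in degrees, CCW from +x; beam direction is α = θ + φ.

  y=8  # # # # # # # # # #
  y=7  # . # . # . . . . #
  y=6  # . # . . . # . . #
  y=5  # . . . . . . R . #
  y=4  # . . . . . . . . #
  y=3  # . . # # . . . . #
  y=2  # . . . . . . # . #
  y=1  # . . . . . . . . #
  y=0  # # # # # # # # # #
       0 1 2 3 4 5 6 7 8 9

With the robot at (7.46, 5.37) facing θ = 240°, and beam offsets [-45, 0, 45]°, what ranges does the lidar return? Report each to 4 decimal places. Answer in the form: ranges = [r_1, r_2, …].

ranges = [6.6879, 5.0460, 4.5242]

beam 1: φ=-45°, α=195°
  cosα=-0.9659 sinα=-0.2588 | (7,5) | tMaxX 0.4762 tMaxY 1.4296 | tΔX 1.0353 tΔY 3.8637
    t=0.4762 [x] (6,5)
    t=1.4296 [y] (6,4)
    t=1.5115 [x] (5,4)
    t=2.5468 [x] (4,4)
    t=3.5821 [x] (3,4)
    t=4.6173 [x] (2,4)
    t=5.2933 [y] (2,3)
    t=5.6526 [x] (1,3)
    t=6.6879 [x] (0,3) — stop
  → r_1 = 6.6879
beam 2: φ=0°, α=240°
  cosα=-0.5000 sinα=-0.8660 | (7,5) | tMaxX 0.9200 tMaxY 0.4272 | tΔX 2.0000 tΔY 1.1547
    t=0.4272 [y] (7,4)
    t=0.9200 [x] (6,4)
    t=1.5819 [y] (6,3)
    t=2.7366 [y] (6,2)
    t=2.9200 [x] (5,2)
    t=3.8913 [y] (5,1)
    t=4.9200 [x] (4,1)
    t=5.0460 [y] (4,0) — stop
  → r_2 = 5.0460
beam 3: φ=45°, α=285°
  cosα=0.2588 sinα=-0.9659 | (7,5) | tMaxX 2.0864 tMaxY 0.3831 | tΔX 3.8637 tΔY 1.0353
    t=0.3831 [y] (7,4)
    t=1.4183 [y] (7,3)
    t=2.0864 [x] (8,3)
    t=2.4536 [y] (8,2)
    t=3.4889 [y] (8,1)
    t=4.5242 [y] (8,0) — stop
  → r_3 = 4.5242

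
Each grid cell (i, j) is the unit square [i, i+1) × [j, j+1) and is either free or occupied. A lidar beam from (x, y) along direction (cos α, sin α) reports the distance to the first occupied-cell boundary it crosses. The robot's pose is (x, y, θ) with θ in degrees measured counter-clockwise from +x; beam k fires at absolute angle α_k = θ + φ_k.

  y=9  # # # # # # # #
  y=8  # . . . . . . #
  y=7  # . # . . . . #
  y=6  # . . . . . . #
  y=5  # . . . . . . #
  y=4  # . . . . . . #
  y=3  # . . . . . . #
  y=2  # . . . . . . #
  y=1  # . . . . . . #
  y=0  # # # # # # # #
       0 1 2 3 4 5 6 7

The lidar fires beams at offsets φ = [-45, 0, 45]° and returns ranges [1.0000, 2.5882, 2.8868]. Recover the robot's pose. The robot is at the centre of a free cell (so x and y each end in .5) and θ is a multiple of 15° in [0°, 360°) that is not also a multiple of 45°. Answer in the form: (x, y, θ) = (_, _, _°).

The pose lattice has 47·16 = 752 candidates. Test each by forward raycasting.
  (1.5, 7.5, 240°): beam 1 = 0.5176 ≠ 1.0000 ✗
  (2.5, 6.5, 285°): beam 1 = 3.0000 ≠ 1.0000 ✗
  (2.5, 5.5, 210°): beam 1 = 1.5529 ≠ 1.0000 ✗
  …
  (3.5, 6.5, 165°): r_1=1.0000, r_2=2.5882, r_3=2.8868 — all match ✓
Unique over the lattice → pose = (3.5, 6.5, 165°).

(x, y, θ) = (3.5, 6.5, 165°)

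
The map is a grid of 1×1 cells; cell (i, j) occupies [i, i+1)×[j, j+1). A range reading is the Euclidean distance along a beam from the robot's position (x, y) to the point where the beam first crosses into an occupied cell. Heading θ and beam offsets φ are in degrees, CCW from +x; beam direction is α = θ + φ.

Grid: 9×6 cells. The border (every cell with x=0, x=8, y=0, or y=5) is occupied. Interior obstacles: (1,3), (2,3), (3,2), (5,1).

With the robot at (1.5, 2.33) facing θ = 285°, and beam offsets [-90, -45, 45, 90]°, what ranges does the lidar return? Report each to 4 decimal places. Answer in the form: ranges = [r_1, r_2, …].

beam 1: φ=-90°, α=195°
  cosα=-0.9659 sinα=-0.2588 | (1,2) | tMaxX 0.5176 tMaxY 1.2750 | tΔX 1.0353 tΔY 3.8637
    t=0.5176 [x] (0,2) — stop
  → r_1 = 0.5176
beam 2: φ=-45°, α=240°
  cosα=-0.5000 sinα=-0.8660 | (1,2) | tMaxX 1.0000 tMaxY 0.3811 | tΔX 2.0000 tΔY 1.1547
    t=0.3811 [y] (1,1)
    t=1.0000 [x] (0,1) — stop
  → r_2 = 1.0000
beam 3: φ=45°, α=330°
  cosα=0.8660 sinα=-0.5000 | (1,2) | tMaxX 0.5774 tMaxY 0.6600 | tΔX 1.1547 tΔY 2.0000
    t=0.5774 [x] (2,2)
    t=0.6600 [y] (2,1)
    t=1.7321 [x] (3,1)
    t=2.6600 [y] (3,0) — stop
  → r_3 = 2.6600
beam 4: φ=90°, α=15°
  cosα=0.9659 sinα=0.2588 | (1,2) | tMaxX 0.5176 tMaxY 2.5887 | tΔX 1.0353 tΔY 3.8637
    t=0.5176 [x] (2,2)
    t=1.5529 [x] (3,2) — stop
  → r_4 = 1.5529

ranges = [0.5176, 1.0000, 2.6600, 1.5529]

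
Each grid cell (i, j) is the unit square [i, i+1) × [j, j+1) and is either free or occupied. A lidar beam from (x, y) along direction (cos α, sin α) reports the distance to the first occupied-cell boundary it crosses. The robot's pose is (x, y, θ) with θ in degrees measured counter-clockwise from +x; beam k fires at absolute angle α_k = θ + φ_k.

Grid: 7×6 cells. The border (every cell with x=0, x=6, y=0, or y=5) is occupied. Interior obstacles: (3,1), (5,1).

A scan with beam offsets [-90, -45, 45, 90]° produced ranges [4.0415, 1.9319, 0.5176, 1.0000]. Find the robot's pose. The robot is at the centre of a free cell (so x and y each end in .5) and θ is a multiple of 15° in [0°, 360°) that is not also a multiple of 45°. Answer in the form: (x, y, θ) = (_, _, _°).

Enumerate (i+0.5, j+0.5, θ) over the 18 free cells and 16 admissible headings. For each, cast all 4 beams and compare to the given ranges.
  (2.5, 1.5, 30°): beam 1 = 0.5774 ≠ 4.0415 ✗
  (5.5, 4.5, 150°): beam 1 = 0.5774 ≠ 4.0415 ✗
  (2.5, 4.5, 345°): beam 1 = 3.6235 ≠ 4.0415 ✗
  (3.5, 4.5, 330°): beam 2 = 3.6235 ≠ 1.9319 ✗
  …
  (2.5, 4.5, 60°): r_1=4.0415, r_2=1.9319, r_3=0.5176, r_4=1.0000 — all match ✓
No second candidate reproduces the full scan.

(x, y, θ) = (2.5, 4.5, 60°)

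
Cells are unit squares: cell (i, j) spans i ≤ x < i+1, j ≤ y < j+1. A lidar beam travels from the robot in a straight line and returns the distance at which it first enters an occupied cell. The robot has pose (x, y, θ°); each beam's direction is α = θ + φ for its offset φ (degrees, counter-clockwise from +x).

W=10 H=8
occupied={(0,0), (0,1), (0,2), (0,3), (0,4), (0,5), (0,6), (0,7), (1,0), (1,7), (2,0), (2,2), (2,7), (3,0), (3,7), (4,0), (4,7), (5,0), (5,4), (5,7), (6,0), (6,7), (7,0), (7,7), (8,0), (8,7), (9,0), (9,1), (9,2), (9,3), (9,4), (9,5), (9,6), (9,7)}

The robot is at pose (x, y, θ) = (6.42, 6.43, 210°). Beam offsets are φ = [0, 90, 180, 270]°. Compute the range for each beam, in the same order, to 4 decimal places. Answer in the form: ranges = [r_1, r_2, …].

beam 1: φ=0°, α=210°
  direction (-0.8660, -0.5000); cell (6,6); t to first gridline: x 0.4850, y 0.8600 (then +1.1547 / +2.0000)
    (5,6) via x @ 0.4850
    (5,5) via y @ 0.8600
    (4,5) via x @ 1.6397
    (3,5) via x @ 2.7944
    (3,4) via y @ 2.8600
    (2,4) via x @ 3.9491
    (2,3) via y @ 4.8600
    (1,3) via x @ 5.1038
    (0,3) via x @ 6.2585  # hit
  → r_1 = 6.2585
beam 2: φ=90°, α=300°
  direction (0.5000, -0.8660); cell (6,6); t to first gridline: x 1.1600, y 0.4965 (then +2.0000 / +1.1547)
    (6,5) via y @ 0.4965
    (7,5) via x @ 1.1600
    (7,4) via y @ 1.6512
    (7,3) via y @ 2.8059
    (8,3) via x @ 3.1600
    (8,2) via y @ 3.9606
    (8,1) via y @ 5.1153
    (9,1) via x @ 5.1600  # hit
  → r_2 = 5.1600
beam 3: φ=180°, α=30°
  direction (0.8660, 0.5000); cell (6,6); t to first gridline: x 0.6697, y 1.1400 (then +1.1547 / +2.0000)
    (7,6) via x @ 0.6697
    (7,7) via y @ 1.1400  # hit
  → r_3 = 1.1400
beam 4: φ=270°, α=120°
  direction (-0.5000, 0.8660); cell (6,6); t to first gridline: x 0.8400, y 0.6582 (then +2.0000 / +1.1547)
    (6,7) via y @ 0.6582  # hit
  → r_4 = 0.6582

ranges = [6.2585, 5.1600, 1.1400, 0.6582]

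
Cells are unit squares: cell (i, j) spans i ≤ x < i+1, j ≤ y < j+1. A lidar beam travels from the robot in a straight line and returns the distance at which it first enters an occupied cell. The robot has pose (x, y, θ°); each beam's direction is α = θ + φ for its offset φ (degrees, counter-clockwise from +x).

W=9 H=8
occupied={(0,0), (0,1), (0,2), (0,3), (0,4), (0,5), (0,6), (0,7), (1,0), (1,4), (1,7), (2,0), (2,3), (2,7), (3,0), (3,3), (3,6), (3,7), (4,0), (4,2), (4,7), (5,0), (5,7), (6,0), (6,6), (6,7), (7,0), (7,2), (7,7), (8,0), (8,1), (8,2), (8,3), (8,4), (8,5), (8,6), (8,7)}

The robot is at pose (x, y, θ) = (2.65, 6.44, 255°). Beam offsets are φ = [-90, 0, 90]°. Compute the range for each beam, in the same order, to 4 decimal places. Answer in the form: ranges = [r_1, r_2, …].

ranges = [1.7082, 2.5114, 0.3623]

beam 1: φ=-90°, α=165°
  direction (-0.9659, 0.2588); cell (2,6); t to first gridline: x 0.6729, y 2.1637 (then +1.0353 / +3.8637)
    (1,6) via x @ 0.6729
    (0,6) via x @ 1.7082  # hit
  → r_1 = 1.7082
beam 2: φ=0°, α=255°
  direction (-0.2588, -0.9659); cell (2,6); t to first gridline: x 2.5114, y 0.4555 (then +3.8637 / +1.0353)
    (2,5) via y @ 0.4555
    (2,4) via y @ 1.4908
    (1,4) via x @ 2.5114  # hit
  → r_2 = 2.5114
beam 3: φ=90°, α=345°
  direction (0.9659, -0.2588); cell (2,6); t to first gridline: x 0.3623, y 1.7000 (then +1.0353 / +3.8637)
    (3,6) via x @ 0.3623  # hit
  → r_3 = 0.3623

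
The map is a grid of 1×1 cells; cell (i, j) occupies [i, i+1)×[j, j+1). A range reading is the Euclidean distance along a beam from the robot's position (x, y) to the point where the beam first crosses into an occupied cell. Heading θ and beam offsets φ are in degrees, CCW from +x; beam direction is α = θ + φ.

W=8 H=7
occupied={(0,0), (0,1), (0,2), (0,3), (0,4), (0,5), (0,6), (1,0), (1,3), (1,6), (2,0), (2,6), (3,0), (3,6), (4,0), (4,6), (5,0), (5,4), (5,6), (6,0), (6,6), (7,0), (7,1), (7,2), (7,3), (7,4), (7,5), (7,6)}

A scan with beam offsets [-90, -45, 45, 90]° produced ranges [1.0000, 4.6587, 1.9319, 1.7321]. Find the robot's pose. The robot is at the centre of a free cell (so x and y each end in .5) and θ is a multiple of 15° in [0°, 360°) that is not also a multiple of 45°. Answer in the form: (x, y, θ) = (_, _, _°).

(x, y, θ) = (2.5, 1.5, 60°)

Candidates: 28 free-cell centres × 16 headings = 448 poses. Raycast each; keep the one whose scan matches to 4 dp.
  (3.5, 1.5, 60°): beam 2 = 3.6235 ≠ 4.6587 ✗
  (6.5, 5.5, 15°): beam 1 = 1.9319 ≠ 1.0000 ✗
  (1.5, 2.5, 195°): beam 1 = 0.5176 ≠ 1.0000 ✗
  …
  (2.5, 1.5, 60°): r_1=1.0000, r_2=4.6587, r_3=1.9319, r_4=1.7321 — all match ✓
Unique over the lattice → pose = (2.5, 1.5, 60°).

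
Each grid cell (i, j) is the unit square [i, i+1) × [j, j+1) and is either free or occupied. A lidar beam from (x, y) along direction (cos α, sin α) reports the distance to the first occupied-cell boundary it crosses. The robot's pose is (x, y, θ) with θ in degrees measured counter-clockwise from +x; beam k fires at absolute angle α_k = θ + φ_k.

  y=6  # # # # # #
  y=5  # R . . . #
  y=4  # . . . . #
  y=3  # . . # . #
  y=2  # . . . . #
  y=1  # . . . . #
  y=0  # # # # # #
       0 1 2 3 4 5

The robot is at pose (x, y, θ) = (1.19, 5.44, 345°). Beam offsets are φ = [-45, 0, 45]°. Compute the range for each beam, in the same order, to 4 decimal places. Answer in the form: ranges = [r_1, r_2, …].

beam 1: φ=-45°, α=300°
  cosα=0.5000 sinα=-0.8660 | (1,5) | tMaxX 1.6200 tMaxY 0.5081 | tΔX 2.0000 tΔY 1.1547
    t=0.5081 [y] (1,4)
    t=1.6200 [x] (2,4)
    t=1.6628 [y] (2,3)
    t=2.8175 [y] (2,2)
    t=3.6200 [x] (3,2)
    t=3.9722 [y] (3,1)
    t=5.1269 [y] (3,0) — stop
  → r_1 = 5.1269
beam 2: φ=0°, α=345°
  cosα=0.9659 sinα=-0.2588 | (1,5) | tMaxX 0.8386 tMaxY 1.7000 | tΔX 1.0353 tΔY 3.8637
    t=0.8386 [x] (2,5)
    t=1.7000 [y] (2,4)
    t=1.8738 [x] (3,4)
    t=2.9091 [x] (4,4)
    t=3.9444 [x] (5,4) — stop
  → r_2 = 3.9444
beam 3: φ=45°, α=30°
  cosα=0.8660 sinα=0.5000 | (1,5) | tMaxX 0.9353 tMaxY 1.1200 | tΔX 1.1547 tΔY 2.0000
    t=0.9353 [x] (2,5)
    t=1.1200 [y] (2,6) — stop
  → r_3 = 1.1200

ranges = [5.1269, 3.9444, 1.1200]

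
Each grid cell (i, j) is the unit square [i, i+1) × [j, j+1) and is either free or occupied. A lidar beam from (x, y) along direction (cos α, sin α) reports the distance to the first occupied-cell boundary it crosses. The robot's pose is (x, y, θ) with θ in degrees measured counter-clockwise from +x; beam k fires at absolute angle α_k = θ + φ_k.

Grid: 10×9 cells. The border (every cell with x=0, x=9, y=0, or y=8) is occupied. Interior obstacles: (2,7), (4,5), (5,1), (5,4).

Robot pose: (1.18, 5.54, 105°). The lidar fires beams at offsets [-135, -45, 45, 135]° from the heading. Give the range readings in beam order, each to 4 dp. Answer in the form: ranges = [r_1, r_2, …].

beam 1: φ=-135°, α=330°
  d=(0.8660,-0.5000)  start (1,5)  tX=0.9469 tY=1.0800  stride 1/|dx|=1.1547 1/|dy|=2.0000
    cross x-line → (2,5), t=0.9469
    cross y-line → (2,4), t=1.0800
    cross x-line → (3,4), t=2.1016
    cross y-line → (3,3), t=3.0800
    cross x-line → (4,3), t=3.2563
    cross x-line → (5,3), t=4.4110
    cross y-line → (5,2), t=5.0800
    cross x-line → (6,2), t=5.5657
    cross x-line → (7,2), t=6.7204
    cross y-line → (7,1), t=7.0800
    cross x-line → (8,1), t=7.8751
    cross x-line → (9,1), t=9.0298 (wall)
  → r_1 = 9.0298
beam 2: φ=-45°, α=60°
  d=(0.5000,0.8660)  start (1,5)  tX=1.6400 tY=0.5312  stride 1/|dx|=2.0000 1/|dy|=1.1547
    cross y-line → (1,6), t=0.5312
    cross x-line → (2,6), t=1.6400
    cross y-line → (2,7), t=1.6859 (wall)
  → r_2 = 1.6859
beam 3: φ=45°, α=150°
  d=(-0.8660,0.5000)  start (1,5)  tX=0.2078 tY=0.9200  stride 1/|dx|=1.1547 1/|dy|=2.0000
    cross x-line → (0,5), t=0.2078 (wall)
  → r_3 = 0.2078
beam 4: φ=135°, α=240°
  d=(-0.5000,-0.8660)  start (1,5)  tX=0.3600 tY=0.6235  stride 1/|dx|=2.0000 1/|dy|=1.1547
    cross x-line → (0,5), t=0.3600 (wall)
  → r_4 = 0.3600

ranges = [9.0298, 1.6859, 0.2078, 0.3600]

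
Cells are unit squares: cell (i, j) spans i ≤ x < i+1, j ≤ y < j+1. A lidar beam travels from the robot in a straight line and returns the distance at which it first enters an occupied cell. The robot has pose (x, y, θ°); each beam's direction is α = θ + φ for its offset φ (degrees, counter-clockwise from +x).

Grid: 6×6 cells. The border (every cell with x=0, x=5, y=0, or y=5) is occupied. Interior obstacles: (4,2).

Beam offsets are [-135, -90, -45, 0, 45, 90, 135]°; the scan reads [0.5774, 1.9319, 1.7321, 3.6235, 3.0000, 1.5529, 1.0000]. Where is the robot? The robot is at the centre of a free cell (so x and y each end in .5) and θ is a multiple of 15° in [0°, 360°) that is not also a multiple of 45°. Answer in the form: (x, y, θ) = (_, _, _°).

(x, y, θ) = (2.5, 1.5, 75°)

Candidates: 15 free-cell centres × 16 headings = 240 poses. Raycast each; keep the one whose scan matches to 4 dp.
  (3.5, 4.5, 30°): beam 1 = 3.6235 ≠ 0.5774 ✗
  (2.5, 4.5, 105°): beam 1 = 2.8868 ≠ 0.5774 ✗
  (1.5, 3.5, 210°): beam 1 = 1.5529 ≠ 0.5774 ✗
  …
  (2.5, 1.5, 75°): r_1=0.5774, r_2=1.9319, r_3=1.7321, r_4=3.6235, r_5=3.0000, r_6=1.5529, r_7=1.0000 — all match ✓
No second candidate reproduces the full scan.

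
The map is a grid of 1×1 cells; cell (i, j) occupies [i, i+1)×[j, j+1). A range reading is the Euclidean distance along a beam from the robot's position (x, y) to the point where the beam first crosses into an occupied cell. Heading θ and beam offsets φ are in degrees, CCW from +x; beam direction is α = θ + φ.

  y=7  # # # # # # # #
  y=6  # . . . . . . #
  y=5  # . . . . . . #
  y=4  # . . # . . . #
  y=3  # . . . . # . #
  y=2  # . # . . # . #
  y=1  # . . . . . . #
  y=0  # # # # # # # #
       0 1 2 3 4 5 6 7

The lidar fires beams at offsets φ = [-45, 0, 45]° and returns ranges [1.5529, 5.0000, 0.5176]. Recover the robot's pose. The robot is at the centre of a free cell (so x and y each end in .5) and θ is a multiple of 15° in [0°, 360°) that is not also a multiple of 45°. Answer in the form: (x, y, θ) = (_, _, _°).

The pose lattice has 32·16 = 512 candidates. Test each by forward raycasting.
  (6.5, 4.5, 255°): beam 1 = 1.0000 ≠ 1.5529 ✗
  (3.5, 5.5, 60°): beam 1 = 3.6235 ≠ 1.5529 ✗
  (5.5, 6.5, 15°): beam 1 = 1.7321 ≠ 1.5529 ✗
  …
  (3.5, 2.5, 120°): r_1=1.5529, r_2=5.0000, r_3=0.5176 — all match ✓
Unique over the lattice → pose = (3.5, 2.5, 120°).

(x, y, θ) = (3.5, 2.5, 120°)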